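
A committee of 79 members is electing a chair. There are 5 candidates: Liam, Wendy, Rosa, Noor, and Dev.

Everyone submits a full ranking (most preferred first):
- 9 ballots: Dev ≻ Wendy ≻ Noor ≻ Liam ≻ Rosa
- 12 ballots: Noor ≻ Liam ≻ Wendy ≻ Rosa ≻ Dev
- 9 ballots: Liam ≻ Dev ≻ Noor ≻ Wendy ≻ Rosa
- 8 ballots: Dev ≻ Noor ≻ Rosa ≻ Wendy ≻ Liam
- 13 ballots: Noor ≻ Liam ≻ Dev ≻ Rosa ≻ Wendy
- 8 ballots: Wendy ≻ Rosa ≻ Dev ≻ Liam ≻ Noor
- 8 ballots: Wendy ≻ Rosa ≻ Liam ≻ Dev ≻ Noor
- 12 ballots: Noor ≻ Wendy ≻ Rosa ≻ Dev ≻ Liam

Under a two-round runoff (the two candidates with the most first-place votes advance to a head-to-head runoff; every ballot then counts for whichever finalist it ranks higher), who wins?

Round 1 first-place votes: Liam 9, Wendy 16, Rosa 0, Noor 37, Dev 17. Noor and Dev advance.
Runoff: Noor is ranked above Dev on 37 ballots, Dev above Noor on 42.

Dev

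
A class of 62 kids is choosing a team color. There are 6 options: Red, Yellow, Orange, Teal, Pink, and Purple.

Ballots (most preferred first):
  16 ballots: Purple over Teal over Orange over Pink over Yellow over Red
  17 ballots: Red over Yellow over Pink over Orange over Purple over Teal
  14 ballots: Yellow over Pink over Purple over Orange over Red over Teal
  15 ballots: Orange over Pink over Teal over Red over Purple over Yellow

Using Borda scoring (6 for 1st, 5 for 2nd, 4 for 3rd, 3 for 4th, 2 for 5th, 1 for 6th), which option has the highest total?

Pink

Red: 16×1 + 17×6 + 14×2 + 15×3 = 191
Yellow: 16×2 + 17×5 + 14×6 + 15×1 = 216
Orange: 16×4 + 17×3 + 14×3 + 15×6 = 247
Teal: 16×5 + 17×1 + 14×1 + 15×4 = 171
Pink: 16×3 + 17×4 + 14×5 + 15×5 = 261
Purple: 16×6 + 17×2 + 14×4 + 15×2 = 216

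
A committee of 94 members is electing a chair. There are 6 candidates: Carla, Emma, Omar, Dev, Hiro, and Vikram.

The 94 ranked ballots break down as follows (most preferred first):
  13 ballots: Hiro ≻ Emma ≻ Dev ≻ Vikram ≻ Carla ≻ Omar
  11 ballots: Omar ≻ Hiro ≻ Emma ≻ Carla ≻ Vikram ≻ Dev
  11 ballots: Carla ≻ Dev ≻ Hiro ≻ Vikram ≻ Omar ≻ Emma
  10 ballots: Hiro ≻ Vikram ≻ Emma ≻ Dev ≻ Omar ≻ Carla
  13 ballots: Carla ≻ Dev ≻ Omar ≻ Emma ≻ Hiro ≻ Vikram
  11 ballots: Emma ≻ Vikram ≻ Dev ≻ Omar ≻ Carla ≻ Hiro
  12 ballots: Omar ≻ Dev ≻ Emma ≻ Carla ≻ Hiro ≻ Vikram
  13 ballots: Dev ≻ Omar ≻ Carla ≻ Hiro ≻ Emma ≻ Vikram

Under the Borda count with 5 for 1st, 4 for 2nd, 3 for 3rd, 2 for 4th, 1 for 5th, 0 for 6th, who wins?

Carla: 13×1 + 11×2 + 11×5 + 10×0 + 13×5 + 11×1 + 12×2 + 13×3 = 229
Emma: 13×4 + 11×3 + 11×0 + 10×3 + 13×2 + 11×5 + 12×3 + 13×1 = 245
Omar: 13×0 + 11×5 + 11×1 + 10×1 + 13×3 + 11×2 + 12×5 + 13×4 = 249
Dev: 13×3 + 11×0 + 11×4 + 10×2 + 13×4 + 11×3 + 12×4 + 13×5 = 301
Hiro: 13×5 + 11×4 + 11×3 + 10×5 + 13×1 + 11×0 + 12×1 + 13×2 = 243
Vikram: 13×2 + 11×1 + 11×2 + 10×4 + 13×0 + 11×4 + 12×0 + 13×0 = 143

Dev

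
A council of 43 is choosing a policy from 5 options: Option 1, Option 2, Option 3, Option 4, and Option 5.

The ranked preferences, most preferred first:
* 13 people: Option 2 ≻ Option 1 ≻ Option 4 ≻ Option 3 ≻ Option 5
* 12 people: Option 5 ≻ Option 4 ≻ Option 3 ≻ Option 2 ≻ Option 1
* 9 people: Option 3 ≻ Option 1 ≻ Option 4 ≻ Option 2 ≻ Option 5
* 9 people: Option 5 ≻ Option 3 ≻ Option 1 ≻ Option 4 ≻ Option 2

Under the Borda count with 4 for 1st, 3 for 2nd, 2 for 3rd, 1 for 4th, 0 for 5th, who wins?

Option 3

Option 1: 13×3 + 12×0 + 9×3 + 9×2 = 84
Option 2: 13×4 + 12×1 + 9×1 + 9×0 = 73
Option 3: 13×1 + 12×2 + 9×4 + 9×3 = 100
Option 4: 13×2 + 12×3 + 9×2 + 9×1 = 89
Option 5: 13×0 + 12×4 + 9×0 + 9×4 = 84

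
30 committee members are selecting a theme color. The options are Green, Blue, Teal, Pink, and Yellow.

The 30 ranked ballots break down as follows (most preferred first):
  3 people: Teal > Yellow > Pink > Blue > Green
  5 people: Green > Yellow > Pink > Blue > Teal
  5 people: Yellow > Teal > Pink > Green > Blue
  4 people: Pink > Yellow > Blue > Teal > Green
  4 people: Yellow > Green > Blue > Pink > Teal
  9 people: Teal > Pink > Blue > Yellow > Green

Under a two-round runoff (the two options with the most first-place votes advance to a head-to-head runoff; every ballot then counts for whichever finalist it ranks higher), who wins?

Yellow

Round 1 first-place votes: Green 5, Blue 0, Teal 12, Pink 4, Yellow 9. Teal and Yellow advance.
Runoff: Teal is ranked above Yellow on 12 ballots, Yellow above Teal on 18.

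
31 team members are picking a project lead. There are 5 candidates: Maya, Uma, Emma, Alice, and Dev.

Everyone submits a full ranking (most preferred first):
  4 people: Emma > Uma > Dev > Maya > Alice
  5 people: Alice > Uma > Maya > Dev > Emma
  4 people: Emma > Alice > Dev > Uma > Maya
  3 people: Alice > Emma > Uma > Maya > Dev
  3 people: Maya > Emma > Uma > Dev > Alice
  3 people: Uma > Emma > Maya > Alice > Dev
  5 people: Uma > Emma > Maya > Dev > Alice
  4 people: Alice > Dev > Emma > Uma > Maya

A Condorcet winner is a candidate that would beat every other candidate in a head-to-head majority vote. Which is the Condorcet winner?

Emma vs Maya: 23–8
Emma vs Uma: 18–13
Emma vs Alice: 19–12
Emma vs Dev: 22–9
Emma beats every other candidate.

Emma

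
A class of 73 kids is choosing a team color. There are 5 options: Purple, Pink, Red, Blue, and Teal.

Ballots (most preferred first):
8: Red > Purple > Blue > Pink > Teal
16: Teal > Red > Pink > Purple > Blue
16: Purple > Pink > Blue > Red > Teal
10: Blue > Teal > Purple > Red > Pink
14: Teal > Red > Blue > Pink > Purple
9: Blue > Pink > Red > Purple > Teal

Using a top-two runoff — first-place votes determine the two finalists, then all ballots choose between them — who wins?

Round 1 first-place votes: Purple 16, Pink 0, Red 8, Blue 19, Teal 30. Teal and Blue advance.
Runoff: Teal is ranked above Blue on 30 ballots, Blue above Teal on 43.

Blue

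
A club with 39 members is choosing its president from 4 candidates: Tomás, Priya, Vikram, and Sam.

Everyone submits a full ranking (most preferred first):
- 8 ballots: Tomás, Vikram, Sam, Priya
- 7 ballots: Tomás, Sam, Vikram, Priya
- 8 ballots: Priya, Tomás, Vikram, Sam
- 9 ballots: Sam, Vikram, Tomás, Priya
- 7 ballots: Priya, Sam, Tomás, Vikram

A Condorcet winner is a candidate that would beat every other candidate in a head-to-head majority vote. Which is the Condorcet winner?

Tomás vs Priya: 24–15
Tomás vs Vikram: 30–9
Tomás vs Sam: 23–16
Tomás beats every other candidate.

Tomás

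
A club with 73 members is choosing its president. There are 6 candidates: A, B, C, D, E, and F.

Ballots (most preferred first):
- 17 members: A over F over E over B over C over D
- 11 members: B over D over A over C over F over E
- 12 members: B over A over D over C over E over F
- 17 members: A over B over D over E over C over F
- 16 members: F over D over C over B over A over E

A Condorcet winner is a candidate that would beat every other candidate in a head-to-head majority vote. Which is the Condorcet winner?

B

B vs A: 39–34
B vs C: 57–16
B vs D: 57–16
B vs E: 56–17
B vs F: 40–33
B beats every other candidate.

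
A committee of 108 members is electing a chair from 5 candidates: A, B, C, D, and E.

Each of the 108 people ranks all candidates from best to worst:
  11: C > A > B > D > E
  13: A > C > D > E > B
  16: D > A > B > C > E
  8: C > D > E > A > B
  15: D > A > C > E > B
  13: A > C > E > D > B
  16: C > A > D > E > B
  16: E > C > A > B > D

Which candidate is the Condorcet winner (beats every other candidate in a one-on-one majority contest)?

A

A vs B: 108–0
A vs C: 57–51
A vs D: 69–39
A vs E: 84–24
A beats every other candidate.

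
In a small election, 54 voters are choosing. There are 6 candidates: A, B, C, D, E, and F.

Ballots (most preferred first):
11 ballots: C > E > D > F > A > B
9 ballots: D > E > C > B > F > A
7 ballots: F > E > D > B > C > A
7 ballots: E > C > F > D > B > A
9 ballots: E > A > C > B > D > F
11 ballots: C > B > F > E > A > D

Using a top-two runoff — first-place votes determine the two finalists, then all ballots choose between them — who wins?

E

Round 1 first-place votes: A 0, B 0, C 22, D 9, E 16, F 7. C and E advance.
Runoff: C is ranked above E on 22 ballots, E above C on 32.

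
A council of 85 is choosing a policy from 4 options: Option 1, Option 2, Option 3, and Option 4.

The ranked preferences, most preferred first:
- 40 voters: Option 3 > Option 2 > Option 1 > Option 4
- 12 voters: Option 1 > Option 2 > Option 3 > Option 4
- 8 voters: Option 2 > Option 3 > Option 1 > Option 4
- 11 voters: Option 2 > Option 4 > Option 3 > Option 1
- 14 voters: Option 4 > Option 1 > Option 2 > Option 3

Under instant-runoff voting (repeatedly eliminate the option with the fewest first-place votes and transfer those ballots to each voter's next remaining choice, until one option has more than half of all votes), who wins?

Round 1: Option 1 12, Option 2 19, Option 3 40, Option 4 14. Option 1 eliminated.
Round 2: Option 2 31, Option 3 40, Option 4 14. Option 4 eliminated.
Round 3: Option 2 45, Option 3 40. Option 2 has a majority (≥43).

Option 2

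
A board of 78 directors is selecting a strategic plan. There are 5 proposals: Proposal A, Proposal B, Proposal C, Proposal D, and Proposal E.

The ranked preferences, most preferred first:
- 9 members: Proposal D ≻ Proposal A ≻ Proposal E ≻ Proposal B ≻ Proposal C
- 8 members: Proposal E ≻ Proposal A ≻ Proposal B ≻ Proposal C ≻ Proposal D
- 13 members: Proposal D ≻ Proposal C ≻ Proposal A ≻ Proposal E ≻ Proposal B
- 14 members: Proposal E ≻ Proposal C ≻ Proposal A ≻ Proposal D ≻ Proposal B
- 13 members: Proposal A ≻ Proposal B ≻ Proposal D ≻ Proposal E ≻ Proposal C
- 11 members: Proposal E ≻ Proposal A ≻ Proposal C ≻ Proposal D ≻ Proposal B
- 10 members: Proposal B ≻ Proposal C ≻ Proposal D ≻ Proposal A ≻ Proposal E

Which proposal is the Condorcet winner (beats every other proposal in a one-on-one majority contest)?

Proposal A vs Proposal B: 68–10
Proposal A vs Proposal C: 41–37
Proposal A vs Proposal D: 46–32
Proposal A vs Proposal E: 45–33
Proposal A beats every other proposal.

Proposal A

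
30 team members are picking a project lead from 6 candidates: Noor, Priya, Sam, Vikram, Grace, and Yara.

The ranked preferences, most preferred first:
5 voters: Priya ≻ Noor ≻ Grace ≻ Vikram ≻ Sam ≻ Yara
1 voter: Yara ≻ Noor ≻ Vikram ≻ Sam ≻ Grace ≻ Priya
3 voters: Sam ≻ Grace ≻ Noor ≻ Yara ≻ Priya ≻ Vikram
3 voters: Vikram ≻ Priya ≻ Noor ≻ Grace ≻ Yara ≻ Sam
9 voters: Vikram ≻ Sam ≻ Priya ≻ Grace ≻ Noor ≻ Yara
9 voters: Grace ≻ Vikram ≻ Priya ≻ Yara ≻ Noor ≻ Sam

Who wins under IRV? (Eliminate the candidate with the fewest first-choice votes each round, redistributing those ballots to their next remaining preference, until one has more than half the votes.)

Grace

Round 1: Noor 0, Priya 5, Sam 3, Vikram 12, Grace 9, Yara 1. Noor eliminated.
Round 2: Priya 5, Sam 3, Vikram 12, Grace 9, Yara 1. Yara eliminated.
Round 3: Priya 5, Sam 3, Vikram 13, Grace 9. Sam eliminated.
Round 4: Priya 5, Vikram 13, Grace 12. Priya eliminated.
Round 5: Vikram 13, Grace 17. Grace has a majority (≥16).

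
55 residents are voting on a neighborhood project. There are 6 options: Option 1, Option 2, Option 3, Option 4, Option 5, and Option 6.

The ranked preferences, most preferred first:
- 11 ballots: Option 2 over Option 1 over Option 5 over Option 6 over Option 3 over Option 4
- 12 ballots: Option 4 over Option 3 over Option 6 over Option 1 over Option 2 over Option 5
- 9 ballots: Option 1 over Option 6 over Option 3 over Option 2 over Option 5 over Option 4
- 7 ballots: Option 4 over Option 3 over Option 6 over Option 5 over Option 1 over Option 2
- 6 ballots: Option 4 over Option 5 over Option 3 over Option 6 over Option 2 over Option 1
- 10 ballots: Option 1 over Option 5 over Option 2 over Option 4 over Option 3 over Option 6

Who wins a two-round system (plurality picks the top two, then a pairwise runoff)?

Round 1 first-place votes: Option 1 19, Option 2 11, Option 3 0, Option 4 25, Option 5 0, Option 6 0. Option 4 and Option 1 advance.
Runoff: Option 4 is ranked above Option 1 on 25 ballots, Option 1 above Option 4 on 30.

Option 1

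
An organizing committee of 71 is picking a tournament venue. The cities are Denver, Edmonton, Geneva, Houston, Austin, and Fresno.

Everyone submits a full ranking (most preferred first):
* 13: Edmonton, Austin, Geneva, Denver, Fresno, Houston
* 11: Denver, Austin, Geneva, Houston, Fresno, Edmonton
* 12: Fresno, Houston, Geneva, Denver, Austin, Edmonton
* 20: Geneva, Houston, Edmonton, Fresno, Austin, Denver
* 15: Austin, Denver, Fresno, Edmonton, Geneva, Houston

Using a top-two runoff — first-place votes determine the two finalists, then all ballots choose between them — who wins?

Austin

Round 1 first-place votes: Denver 11, Edmonton 13, Geneva 20, Houston 0, Austin 15, Fresno 12. Geneva and Austin advance.
Runoff: Geneva is ranked above Austin on 32 ballots, Austin above Geneva on 39.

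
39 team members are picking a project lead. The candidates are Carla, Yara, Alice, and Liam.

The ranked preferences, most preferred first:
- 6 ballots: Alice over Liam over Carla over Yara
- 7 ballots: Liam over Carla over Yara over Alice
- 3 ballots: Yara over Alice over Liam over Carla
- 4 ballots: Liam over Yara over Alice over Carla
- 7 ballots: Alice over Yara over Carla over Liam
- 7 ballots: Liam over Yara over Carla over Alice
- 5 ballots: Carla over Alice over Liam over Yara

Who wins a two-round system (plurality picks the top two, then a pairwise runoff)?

Alice

Round 1 first-place votes: Carla 5, Yara 3, Alice 13, Liam 18. Liam and Alice advance.
Runoff: Liam is ranked above Alice on 18 ballots, Alice above Liam on 21.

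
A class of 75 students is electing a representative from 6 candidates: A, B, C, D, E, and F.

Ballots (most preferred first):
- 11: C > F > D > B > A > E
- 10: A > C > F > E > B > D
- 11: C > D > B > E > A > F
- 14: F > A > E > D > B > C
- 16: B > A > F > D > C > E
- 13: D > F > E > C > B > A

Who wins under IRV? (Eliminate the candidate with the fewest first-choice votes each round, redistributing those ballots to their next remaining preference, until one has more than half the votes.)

Round 1: A 10, B 16, C 22, D 13, E 0, F 14. E eliminated.
Round 2: A 10, B 16, C 22, D 13, F 14. A eliminated.
Round 3: B 16, C 32, D 13, F 14. D eliminated.
Round 4: B 16, C 32, F 27. B eliminated.
Round 5: C 32, F 43. F has a majority (≥38).

F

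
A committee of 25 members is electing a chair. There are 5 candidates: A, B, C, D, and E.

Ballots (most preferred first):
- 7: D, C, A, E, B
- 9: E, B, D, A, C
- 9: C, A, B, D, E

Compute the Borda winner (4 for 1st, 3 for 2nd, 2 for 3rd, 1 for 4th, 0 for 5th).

A: 7×2 + 9×1 + 9×3 = 50
B: 7×0 + 9×3 + 9×2 = 45
C: 7×3 + 9×0 + 9×4 = 57
D: 7×4 + 9×2 + 9×1 = 55
E: 7×1 + 9×4 + 9×0 = 43

C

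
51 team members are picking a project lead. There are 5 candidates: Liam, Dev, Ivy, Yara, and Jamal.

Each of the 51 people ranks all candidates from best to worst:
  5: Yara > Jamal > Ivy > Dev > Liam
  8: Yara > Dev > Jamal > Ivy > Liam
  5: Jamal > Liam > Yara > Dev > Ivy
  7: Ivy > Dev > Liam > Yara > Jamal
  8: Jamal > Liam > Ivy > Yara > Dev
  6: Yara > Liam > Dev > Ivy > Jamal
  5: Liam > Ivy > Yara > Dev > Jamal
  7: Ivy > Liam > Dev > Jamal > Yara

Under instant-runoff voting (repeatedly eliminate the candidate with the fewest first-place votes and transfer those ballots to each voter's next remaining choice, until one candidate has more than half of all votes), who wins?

Ivy

Round 1: Liam 5, Dev 0, Ivy 14, Yara 19, Jamal 13. Dev eliminated.
Round 2: Liam 5, Ivy 14, Yara 19, Jamal 13. Liam eliminated.
Round 3: Ivy 19, Yara 19, Jamal 13. Jamal eliminated.
Round 4: Ivy 27, Yara 24. Ivy has a majority (≥26).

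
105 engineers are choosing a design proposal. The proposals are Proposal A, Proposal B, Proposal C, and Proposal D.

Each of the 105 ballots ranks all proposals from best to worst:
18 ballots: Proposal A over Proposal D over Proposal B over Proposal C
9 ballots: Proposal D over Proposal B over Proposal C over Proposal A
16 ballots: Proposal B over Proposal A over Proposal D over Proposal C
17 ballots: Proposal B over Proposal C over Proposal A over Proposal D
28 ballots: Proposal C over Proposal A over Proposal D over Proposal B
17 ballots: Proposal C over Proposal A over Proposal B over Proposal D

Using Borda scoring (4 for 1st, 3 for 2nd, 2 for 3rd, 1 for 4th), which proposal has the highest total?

Proposal A

Proposal A: 18×4 + 9×1 + 16×3 + 17×2 + 28×3 + 17×3 = 298
Proposal B: 18×2 + 9×3 + 16×4 + 17×4 + 28×1 + 17×2 = 257
Proposal C: 18×1 + 9×2 + 16×1 + 17×3 + 28×4 + 17×4 = 283
Proposal D: 18×3 + 9×4 + 16×2 + 17×1 + 28×2 + 17×1 = 212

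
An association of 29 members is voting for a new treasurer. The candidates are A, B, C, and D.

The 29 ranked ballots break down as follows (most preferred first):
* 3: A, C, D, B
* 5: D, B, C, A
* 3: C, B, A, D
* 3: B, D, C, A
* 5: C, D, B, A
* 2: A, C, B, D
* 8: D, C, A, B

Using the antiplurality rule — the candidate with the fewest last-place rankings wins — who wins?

C

Last-place votes: A 13, B 11, C 0, D 5.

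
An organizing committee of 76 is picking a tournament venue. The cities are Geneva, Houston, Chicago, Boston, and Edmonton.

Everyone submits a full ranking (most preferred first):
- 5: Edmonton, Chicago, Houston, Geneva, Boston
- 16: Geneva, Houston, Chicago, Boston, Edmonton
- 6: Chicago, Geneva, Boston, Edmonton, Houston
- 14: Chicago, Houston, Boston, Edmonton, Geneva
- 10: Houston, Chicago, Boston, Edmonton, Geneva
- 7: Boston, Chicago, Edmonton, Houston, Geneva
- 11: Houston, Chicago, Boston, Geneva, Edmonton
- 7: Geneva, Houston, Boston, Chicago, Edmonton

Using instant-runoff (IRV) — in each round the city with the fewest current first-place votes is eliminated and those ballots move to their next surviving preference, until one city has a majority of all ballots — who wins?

Chicago

Round 1: Geneva 23, Houston 21, Chicago 20, Boston 7, Edmonton 5. Edmonton eliminated.
Round 2: Geneva 23, Houston 21, Chicago 25, Boston 7. Boston eliminated.
Round 3: Geneva 23, Houston 21, Chicago 32. Houston eliminated.
Round 4: Geneva 23, Chicago 53. Chicago has a majority (≥39).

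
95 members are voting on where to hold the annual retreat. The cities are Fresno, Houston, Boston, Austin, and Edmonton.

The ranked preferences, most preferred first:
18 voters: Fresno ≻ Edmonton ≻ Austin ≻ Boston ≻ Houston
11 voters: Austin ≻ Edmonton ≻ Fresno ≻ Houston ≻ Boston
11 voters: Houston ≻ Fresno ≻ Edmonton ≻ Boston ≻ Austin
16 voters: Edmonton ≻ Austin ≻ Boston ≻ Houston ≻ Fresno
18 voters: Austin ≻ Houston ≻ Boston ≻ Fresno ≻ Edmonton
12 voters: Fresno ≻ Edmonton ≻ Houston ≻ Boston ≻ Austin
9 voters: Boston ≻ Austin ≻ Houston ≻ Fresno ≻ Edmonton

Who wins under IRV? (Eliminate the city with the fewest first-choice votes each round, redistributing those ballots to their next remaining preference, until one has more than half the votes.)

Austin

Round 1: Fresno 30, Houston 11, Boston 9, Austin 29, Edmonton 16. Boston eliminated.
Round 2: Fresno 30, Houston 11, Austin 38, Edmonton 16. Houston eliminated.
Round 3: Fresno 41, Austin 38, Edmonton 16. Edmonton eliminated.
Round 4: Fresno 41, Austin 54. Austin has a majority (≥48).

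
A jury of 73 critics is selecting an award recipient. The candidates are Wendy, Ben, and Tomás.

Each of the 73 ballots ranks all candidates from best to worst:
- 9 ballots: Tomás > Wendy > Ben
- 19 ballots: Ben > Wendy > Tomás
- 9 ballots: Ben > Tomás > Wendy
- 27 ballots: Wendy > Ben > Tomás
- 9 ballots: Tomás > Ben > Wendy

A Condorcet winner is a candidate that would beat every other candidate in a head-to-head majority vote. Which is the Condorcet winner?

Ben

Ben vs Wendy: 37–36
Ben vs Tomás: 55–18
Ben beats every other candidate.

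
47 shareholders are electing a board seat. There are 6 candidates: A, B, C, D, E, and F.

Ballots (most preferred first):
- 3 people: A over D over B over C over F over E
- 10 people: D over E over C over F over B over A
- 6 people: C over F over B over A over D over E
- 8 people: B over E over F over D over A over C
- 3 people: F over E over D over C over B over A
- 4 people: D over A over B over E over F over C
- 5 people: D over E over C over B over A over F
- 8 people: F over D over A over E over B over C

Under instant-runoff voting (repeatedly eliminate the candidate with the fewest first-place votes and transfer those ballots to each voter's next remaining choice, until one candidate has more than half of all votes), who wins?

Round 1: A 3, B 8, C 6, D 19, E 0, F 11. E eliminated.
Round 2: A 3, B 8, C 6, D 19, F 11. A eliminated.
Round 3: B 8, C 6, D 22, F 11. C eliminated.
Round 4: B 8, D 22, F 17. B eliminated.
Round 5: D 22, F 25. F has a majority (≥24).

F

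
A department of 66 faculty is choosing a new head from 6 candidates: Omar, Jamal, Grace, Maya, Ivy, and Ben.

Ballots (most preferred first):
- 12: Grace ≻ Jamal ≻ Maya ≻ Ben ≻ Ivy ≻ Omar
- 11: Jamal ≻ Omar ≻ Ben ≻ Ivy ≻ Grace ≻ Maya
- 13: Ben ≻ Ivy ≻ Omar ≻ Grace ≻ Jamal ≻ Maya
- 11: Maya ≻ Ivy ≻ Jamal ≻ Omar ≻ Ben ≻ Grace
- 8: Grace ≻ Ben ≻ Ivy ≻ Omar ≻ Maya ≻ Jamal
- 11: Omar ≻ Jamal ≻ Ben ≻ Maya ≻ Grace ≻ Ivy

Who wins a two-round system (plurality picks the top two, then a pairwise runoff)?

Ben

Round 1 first-place votes: Omar 11, Jamal 11, Grace 20, Maya 11, Ivy 0, Ben 13. Grace and Ben advance.
Runoff: Grace is ranked above Ben on 20 ballots, Ben above Grace on 46.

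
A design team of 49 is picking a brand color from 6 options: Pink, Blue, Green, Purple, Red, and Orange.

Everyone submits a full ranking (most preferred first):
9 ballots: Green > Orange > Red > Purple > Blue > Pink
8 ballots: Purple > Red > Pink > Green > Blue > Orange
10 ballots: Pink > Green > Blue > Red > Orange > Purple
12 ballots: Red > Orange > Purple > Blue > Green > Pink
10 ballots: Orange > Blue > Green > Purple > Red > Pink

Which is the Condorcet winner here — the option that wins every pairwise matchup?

Green

Green vs Pink: 31–18
Green vs Blue: 27–22
Green vs Purple: 29–20
Green vs Red: 29–20
Green vs Orange: 27–22
Green beats every other option.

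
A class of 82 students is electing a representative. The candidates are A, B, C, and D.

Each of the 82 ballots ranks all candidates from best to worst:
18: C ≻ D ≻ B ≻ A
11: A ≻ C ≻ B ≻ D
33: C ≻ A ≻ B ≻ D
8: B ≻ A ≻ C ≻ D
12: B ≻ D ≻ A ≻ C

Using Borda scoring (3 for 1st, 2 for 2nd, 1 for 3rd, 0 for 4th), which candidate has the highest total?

C

A: 18×0 + 11×3 + 33×2 + 8×2 + 12×1 = 127
B: 18×1 + 11×1 + 33×1 + 8×3 + 12×3 = 122
C: 18×3 + 11×2 + 33×3 + 8×1 + 12×0 = 183
D: 18×2 + 11×0 + 33×0 + 8×0 + 12×2 = 60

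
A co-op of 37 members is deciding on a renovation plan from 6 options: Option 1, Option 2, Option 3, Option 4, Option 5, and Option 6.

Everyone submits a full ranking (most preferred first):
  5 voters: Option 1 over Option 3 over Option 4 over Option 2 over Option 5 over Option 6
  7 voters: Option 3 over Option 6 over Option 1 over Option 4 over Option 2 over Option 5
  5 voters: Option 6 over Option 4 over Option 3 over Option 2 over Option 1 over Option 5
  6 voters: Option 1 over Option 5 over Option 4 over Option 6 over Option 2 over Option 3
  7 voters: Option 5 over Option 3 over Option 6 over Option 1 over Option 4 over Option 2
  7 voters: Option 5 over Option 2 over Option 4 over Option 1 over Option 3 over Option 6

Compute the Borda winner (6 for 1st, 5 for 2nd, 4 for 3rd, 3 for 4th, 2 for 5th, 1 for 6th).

Option 1: 5×6 + 7×4 + 5×2 + 6×6 + 7×3 + 7×3 = 146
Option 2: 5×3 + 7×2 + 5×3 + 6×2 + 7×1 + 7×5 = 98
Option 3: 5×5 + 7×6 + 5×4 + 6×1 + 7×5 + 7×2 = 142
Option 4: 5×4 + 7×3 + 5×5 + 6×4 + 7×2 + 7×4 = 132
Option 5: 5×2 + 7×1 + 5×1 + 6×5 + 7×6 + 7×6 = 136
Option 6: 5×1 + 7×5 + 5×6 + 6×3 + 7×4 + 7×1 = 123

Option 1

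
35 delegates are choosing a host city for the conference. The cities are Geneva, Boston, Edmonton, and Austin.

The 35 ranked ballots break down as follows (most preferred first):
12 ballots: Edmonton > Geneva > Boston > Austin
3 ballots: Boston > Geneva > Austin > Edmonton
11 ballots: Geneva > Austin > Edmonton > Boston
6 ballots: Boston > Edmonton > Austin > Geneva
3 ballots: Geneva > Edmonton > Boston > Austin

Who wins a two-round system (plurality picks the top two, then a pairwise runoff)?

Edmonton

Round 1 first-place votes: Geneva 14, Boston 9, Edmonton 12, Austin 0. Geneva and Edmonton advance.
Runoff: Geneva is ranked above Edmonton on 17 ballots, Edmonton above Geneva on 18.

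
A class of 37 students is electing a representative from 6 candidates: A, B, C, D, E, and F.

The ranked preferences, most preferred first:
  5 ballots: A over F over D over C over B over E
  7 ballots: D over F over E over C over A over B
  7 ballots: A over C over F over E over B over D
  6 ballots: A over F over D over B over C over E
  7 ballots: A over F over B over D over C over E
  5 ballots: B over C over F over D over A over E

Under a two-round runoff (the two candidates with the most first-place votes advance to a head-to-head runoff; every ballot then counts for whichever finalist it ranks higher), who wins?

A

Round 1 first-place votes: A 25, B 5, C 0, D 7, E 0, F 0. A and D advance.
Runoff: A is ranked above D on 25 ballots, D above A on 12.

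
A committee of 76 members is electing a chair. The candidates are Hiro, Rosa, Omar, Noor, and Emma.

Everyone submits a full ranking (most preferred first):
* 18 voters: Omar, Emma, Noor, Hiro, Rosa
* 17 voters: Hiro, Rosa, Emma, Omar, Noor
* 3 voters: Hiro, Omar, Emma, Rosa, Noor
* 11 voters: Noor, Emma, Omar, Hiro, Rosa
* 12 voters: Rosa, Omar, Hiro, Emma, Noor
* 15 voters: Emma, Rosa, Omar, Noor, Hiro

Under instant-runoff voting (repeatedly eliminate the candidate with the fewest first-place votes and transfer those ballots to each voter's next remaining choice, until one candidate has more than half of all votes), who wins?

Round 1: Hiro 20, Rosa 12, Omar 18, Noor 11, Emma 15. Noor eliminated.
Round 2: Hiro 20, Rosa 12, Omar 18, Emma 26. Rosa eliminated.
Round 3: Hiro 20, Omar 30, Emma 26. Hiro eliminated.
Round 4: Omar 33, Emma 43. Emma has a majority (≥39).

Emma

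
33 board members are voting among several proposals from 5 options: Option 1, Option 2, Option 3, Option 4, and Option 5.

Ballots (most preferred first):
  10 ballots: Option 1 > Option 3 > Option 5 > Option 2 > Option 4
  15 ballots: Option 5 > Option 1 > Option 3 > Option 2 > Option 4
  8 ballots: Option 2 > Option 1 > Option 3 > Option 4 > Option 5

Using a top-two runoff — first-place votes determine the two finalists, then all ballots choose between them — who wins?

Round 1 first-place votes: Option 1 10, Option 2 8, Option 3 0, Option 4 0, Option 5 15. Option 5 and Option 1 advance.
Runoff: Option 5 is ranked above Option 1 on 15 ballots, Option 1 above Option 5 on 18.

Option 1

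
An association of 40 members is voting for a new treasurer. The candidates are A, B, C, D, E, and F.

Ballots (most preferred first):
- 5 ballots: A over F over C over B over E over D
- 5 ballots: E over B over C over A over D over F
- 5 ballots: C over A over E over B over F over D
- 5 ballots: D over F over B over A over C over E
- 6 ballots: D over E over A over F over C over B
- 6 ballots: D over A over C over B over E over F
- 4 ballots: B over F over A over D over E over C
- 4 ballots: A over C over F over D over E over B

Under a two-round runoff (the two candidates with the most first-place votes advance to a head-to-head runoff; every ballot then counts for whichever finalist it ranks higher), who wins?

Round 1 first-place votes: A 9, B 4, C 5, D 17, E 5, F 0. D and A advance.
Runoff: D is ranked above A on 17 ballots, A above D on 23.

A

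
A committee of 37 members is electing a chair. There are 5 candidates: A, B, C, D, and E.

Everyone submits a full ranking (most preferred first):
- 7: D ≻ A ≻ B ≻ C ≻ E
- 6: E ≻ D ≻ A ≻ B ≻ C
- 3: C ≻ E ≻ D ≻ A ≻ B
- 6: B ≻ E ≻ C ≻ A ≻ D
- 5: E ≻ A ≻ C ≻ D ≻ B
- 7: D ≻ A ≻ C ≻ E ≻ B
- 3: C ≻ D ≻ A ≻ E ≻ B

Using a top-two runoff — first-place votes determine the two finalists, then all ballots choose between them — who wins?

E

Round 1 first-place votes: A 0, B 6, C 6, D 14, E 11. D and E advance.
Runoff: D is ranked above E on 17 ballots, E above D on 20.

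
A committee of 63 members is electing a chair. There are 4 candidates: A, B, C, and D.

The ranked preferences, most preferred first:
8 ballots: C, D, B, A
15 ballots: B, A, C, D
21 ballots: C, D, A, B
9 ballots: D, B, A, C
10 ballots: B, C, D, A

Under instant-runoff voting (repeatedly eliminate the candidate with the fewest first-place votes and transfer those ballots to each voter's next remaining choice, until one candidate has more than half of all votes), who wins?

Round 1: A 0, B 25, C 29, D 9. A eliminated.
Round 2: B 25, C 29, D 9. D eliminated.
Round 3: B 34, C 29. B has a majority (≥32).

B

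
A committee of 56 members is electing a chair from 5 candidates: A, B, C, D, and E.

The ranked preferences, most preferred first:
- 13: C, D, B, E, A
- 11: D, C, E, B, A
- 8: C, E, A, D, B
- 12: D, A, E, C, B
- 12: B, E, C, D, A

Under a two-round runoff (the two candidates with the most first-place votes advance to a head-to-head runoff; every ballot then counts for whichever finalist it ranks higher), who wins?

C

Round 1 first-place votes: A 0, B 12, C 21, D 23, E 0. D and C advance.
Runoff: D is ranked above C on 23 ballots, C above D on 33.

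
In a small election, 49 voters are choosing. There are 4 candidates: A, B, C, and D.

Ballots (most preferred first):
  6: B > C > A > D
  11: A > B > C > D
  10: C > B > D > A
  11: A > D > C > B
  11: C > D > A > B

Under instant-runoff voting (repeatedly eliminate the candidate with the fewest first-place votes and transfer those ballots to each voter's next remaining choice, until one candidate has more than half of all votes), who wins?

Round 1: A 22, B 6, C 21, D 0. D eliminated.
Round 2: A 22, B 6, C 21. B eliminated.
Round 3: A 22, C 27. C has a majority (≥25).

C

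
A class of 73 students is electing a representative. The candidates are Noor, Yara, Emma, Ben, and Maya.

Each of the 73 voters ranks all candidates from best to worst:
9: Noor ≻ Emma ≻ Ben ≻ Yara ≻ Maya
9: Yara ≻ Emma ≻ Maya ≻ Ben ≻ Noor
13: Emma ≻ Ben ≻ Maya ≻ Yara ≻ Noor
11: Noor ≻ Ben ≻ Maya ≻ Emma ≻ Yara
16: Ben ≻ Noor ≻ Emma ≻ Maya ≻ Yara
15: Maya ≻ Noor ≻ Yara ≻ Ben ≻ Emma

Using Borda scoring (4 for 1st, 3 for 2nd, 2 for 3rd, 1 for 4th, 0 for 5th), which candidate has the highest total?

Ben

Noor: 9×4 + 9×0 + 13×0 + 11×4 + 16×3 + 15×3 = 173
Yara: 9×1 + 9×4 + 13×1 + 11×0 + 16×0 + 15×2 = 88
Emma: 9×3 + 9×3 + 13×4 + 11×1 + 16×2 + 15×0 = 149
Ben: 9×2 + 9×1 + 13×3 + 11×3 + 16×4 + 15×1 = 178
Maya: 9×0 + 9×2 + 13×2 + 11×2 + 16×1 + 15×4 = 142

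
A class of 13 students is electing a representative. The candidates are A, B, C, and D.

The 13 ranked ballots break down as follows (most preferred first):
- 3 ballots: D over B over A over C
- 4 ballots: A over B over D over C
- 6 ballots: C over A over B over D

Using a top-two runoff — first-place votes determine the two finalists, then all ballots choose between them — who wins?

A

Round 1 first-place votes: A 4, B 0, C 6, D 3. C and A advance.
Runoff: C is ranked above A on 6 ballots, A above C on 7.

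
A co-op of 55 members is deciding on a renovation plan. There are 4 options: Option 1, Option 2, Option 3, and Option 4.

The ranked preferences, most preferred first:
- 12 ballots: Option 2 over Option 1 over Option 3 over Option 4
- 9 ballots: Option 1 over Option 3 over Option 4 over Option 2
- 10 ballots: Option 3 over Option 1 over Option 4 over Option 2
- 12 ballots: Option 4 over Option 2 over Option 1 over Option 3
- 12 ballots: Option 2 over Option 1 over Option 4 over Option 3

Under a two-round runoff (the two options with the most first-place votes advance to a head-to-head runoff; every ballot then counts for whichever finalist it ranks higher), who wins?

Round 1 first-place votes: Option 1 9, Option 2 24, Option 3 10, Option 4 12. Option 2 and Option 4 advance.
Runoff: Option 2 is ranked above Option 4 on 24 ballots, Option 4 above Option 2 on 31.

Option 4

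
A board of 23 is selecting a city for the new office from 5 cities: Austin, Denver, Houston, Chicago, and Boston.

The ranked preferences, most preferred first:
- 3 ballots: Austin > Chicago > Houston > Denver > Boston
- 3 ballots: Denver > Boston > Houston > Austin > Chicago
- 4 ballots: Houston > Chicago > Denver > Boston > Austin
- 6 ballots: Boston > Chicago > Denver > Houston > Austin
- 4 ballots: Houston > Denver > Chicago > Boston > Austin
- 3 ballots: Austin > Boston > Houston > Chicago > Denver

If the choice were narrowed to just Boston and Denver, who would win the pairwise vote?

Boston is ranked above Denver on 9 ballots; Denver above Boston on 14.

Denver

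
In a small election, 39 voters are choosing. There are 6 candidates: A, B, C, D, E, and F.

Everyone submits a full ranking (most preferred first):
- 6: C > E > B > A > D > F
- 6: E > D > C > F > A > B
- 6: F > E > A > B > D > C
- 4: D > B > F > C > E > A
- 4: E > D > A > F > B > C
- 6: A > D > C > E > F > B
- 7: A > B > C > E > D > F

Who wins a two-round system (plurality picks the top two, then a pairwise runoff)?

Round 1 first-place votes: A 13, B 0, C 6, D 4, E 10, F 6. A and E advance.
Runoff: A is ranked above E on 13 ballots, E above A on 26.

E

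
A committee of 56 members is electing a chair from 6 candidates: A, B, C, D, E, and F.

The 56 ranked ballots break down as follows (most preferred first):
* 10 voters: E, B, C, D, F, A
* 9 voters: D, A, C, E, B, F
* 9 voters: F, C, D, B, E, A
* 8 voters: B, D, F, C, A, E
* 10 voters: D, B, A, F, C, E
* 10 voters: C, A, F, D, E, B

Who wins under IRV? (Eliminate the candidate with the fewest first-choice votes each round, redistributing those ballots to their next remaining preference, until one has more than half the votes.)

Round 1: A 0, B 8, C 10, D 19, E 10, F 9. A eliminated.
Round 2: B 8, C 10, D 19, E 10, F 9. B eliminated.
Round 3: C 10, D 27, E 10, F 9. F eliminated.
Round 4: C 19, D 27, E 10. E eliminated.
Round 5: C 29, D 27. C has a majority (≥29).

C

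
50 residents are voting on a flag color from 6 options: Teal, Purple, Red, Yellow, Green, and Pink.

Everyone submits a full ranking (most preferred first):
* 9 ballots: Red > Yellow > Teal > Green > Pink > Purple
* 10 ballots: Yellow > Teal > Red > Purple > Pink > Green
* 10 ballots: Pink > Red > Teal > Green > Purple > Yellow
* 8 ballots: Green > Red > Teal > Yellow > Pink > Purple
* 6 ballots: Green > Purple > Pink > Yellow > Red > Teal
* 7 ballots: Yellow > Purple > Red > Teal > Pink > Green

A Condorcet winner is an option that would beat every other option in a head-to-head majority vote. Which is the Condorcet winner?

Red

Red vs Teal: 40–10
Red vs Purple: 37–13
Red vs Yellow: 27–23
Red vs Green: 36–14
Red vs Pink: 34–16
Red beats every other option.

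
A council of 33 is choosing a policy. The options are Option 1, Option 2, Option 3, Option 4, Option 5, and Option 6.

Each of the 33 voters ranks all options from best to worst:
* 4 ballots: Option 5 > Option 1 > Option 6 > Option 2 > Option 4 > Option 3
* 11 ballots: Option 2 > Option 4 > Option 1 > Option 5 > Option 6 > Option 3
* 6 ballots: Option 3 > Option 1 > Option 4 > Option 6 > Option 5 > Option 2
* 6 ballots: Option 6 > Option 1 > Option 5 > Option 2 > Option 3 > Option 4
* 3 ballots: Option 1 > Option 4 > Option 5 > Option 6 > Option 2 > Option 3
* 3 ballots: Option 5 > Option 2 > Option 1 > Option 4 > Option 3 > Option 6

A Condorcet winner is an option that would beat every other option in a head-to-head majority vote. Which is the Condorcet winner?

Option 1 vs Option 2: 19–14
Option 1 vs Option 3: 27–6
Option 1 vs Option 4: 22–11
Option 1 vs Option 5: 26–7
Option 1 vs Option 6: 27–6
Option 1 beats every other option.

Option 1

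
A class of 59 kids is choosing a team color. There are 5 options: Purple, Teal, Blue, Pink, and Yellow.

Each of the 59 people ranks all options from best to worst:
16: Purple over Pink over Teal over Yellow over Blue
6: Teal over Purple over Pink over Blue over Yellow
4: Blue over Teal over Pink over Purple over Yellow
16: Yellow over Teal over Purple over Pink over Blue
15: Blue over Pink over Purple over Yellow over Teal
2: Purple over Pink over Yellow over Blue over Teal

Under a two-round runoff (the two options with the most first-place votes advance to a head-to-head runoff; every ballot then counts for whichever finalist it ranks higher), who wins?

Purple

Round 1 first-place votes: Purple 18, Teal 6, Blue 19, Pink 0, Yellow 16. Blue and Purple advance.
Runoff: Blue is ranked above Purple on 19 ballots, Purple above Blue on 40.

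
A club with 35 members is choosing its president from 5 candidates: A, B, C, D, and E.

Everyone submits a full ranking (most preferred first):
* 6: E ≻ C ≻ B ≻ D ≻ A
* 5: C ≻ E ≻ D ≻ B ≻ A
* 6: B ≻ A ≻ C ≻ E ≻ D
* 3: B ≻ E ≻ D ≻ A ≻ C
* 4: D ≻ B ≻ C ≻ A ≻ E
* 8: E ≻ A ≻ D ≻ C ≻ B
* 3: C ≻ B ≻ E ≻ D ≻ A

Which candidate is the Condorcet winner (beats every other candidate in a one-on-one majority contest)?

C vs A: 18–17
C vs B: 22–13
C vs D: 20–15
C vs E: 18–17
C beats every other candidate.

C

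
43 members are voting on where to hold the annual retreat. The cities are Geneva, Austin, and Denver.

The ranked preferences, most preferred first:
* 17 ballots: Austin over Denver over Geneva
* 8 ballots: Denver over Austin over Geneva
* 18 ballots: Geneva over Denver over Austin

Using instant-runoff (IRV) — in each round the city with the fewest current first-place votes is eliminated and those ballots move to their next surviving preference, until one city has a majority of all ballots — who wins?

Round 1: Geneva 18, Austin 17, Denver 8. Denver eliminated.
Round 2: Geneva 18, Austin 25. Austin has a majority (≥22).

Austin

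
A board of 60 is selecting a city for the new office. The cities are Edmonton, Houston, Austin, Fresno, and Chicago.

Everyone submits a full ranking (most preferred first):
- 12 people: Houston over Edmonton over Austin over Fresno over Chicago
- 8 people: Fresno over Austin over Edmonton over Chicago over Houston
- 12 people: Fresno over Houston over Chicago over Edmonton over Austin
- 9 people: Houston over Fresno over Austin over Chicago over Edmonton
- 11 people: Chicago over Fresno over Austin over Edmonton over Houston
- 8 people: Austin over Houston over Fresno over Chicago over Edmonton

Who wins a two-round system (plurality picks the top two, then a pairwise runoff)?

Fresno

Round 1 first-place votes: Edmonton 0, Houston 21, Austin 8, Fresno 20, Chicago 11. Houston and Fresno advance.
Runoff: Houston is ranked above Fresno on 29 ballots, Fresno above Houston on 31.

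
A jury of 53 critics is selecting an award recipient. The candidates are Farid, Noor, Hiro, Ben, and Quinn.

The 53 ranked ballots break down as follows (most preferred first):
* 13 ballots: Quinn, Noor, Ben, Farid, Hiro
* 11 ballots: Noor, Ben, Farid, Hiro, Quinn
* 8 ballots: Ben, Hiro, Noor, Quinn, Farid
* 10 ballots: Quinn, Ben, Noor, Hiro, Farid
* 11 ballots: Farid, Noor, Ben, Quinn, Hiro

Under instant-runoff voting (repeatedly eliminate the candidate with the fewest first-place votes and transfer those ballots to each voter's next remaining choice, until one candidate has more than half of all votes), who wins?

Round 1: Farid 11, Noor 11, Hiro 0, Ben 8, Quinn 23. Hiro eliminated.
Round 2: Farid 11, Noor 11, Ben 8, Quinn 23. Ben eliminated.
Round 3: Farid 11, Noor 19, Quinn 23. Farid eliminated.
Round 4: Noor 30, Quinn 23. Noor has a majority (≥27).

Noor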